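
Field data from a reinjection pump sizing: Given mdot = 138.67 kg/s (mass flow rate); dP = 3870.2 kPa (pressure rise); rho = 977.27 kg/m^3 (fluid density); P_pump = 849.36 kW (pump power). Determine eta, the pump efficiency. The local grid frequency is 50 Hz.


eta = mdot * dP / (rho * P_pump)
eta = 138.67 * 3870.2 / (977.27 * 849.36)
eta = 0.64656


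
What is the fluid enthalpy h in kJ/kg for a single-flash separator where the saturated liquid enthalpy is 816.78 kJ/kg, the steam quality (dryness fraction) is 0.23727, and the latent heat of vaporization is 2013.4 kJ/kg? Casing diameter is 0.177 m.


h = hf + x * hfg
h = 816.78 + 0.23727 * 2013.4
h = 1294.5 kJ/kg


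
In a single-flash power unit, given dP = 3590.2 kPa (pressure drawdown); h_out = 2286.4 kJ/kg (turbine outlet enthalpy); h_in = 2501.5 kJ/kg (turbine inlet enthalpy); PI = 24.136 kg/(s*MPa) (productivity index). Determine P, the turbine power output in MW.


Step 1: mdot = PI * dP / 1000 = 24.136 * 3590.2 / 1000 = 86.65307 kg/s
Step 2: P = mdot*(h_in - h_out)/1000 = 86.65307*(2501.5 - 2286.4)/1000 = 18.639 MW
P = 18.639 MW


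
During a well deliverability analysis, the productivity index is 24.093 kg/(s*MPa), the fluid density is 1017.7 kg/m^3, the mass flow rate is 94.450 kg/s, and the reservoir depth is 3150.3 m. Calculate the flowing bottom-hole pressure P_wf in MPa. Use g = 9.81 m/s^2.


Step 1: P_i = rho*g*h/1e6 = 1017.7*9.81*3150.3/1e6 = 31.45145 MPa
Step 2: P_wf = P_i - mdot/PI = 31.45145 - 94.45/24.093 = 27.531 MPa
P_wf = 27.531 MPa


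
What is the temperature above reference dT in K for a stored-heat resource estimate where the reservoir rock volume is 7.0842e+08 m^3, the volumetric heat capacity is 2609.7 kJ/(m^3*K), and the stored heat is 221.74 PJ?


dT = Q_s * 1e12 / (Vr * rhoc)
dT = 221.74 * 1e12 / (7.0842e+08 * 2609.7)
dT = 119.94 K


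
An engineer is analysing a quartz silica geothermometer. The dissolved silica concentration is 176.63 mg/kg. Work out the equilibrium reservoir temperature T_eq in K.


T_eq = 1309 / (5.19 - log10(SiO2)) - 273.15
T_eq = 1309 / (5.19 - log10(176.63)) - 273.15
T_eq = 171.6440 deg C
Convert to K: 171.6440 + 273.15 = 444.79 K
T_eq = 444.79 K


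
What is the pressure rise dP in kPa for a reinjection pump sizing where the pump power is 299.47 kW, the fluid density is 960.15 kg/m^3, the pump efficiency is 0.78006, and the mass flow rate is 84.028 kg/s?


dP = P_pump * rho * eta / mdot
dP = 299.47 * 960.15 * 0.78006 / 84.028
dP = 2669.3 kPa


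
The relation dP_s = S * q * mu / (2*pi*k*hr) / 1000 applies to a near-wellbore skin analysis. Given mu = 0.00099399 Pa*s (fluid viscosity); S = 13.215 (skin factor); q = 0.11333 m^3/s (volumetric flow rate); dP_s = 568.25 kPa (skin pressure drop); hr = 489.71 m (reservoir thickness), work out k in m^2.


k = S*q*mu / (2*pi*dP_s*1000*hr)
k = 13.215*0.11333*0.00099399 / (2*pi*568.25*1000*489.71)
k = 8.5140e-13 m^2


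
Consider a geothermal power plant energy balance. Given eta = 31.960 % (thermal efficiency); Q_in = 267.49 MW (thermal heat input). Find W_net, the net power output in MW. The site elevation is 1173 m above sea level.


W_net = eta / 100 * Q_in
W_net = 31.960 / 100 * 267.49
W_net = 85.490 MW


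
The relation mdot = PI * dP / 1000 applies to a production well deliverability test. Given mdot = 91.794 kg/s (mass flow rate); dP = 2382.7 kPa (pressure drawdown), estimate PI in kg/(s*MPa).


PI = mdot * 1000 / dP
PI = 91.794 * 1000 / 2382.7
PI = 38.525 kg/(s*MPa)


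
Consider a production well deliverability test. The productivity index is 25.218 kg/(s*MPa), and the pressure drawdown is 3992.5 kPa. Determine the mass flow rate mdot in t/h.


mdot = PI * dP / 1000
mdot = 25.218 * 3992.5 / 1000
mdot = 100.6829 kg/s
Convert: 100.6829 kg/s * 3.6 = 362.46 t/h
mdot = 362.46 t/h


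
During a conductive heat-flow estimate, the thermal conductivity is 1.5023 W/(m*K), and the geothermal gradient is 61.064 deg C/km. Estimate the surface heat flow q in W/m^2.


q = k * grad / 1000
q = 1.5023 * 61.064 / 1000
q = 0.091736 W/m^2


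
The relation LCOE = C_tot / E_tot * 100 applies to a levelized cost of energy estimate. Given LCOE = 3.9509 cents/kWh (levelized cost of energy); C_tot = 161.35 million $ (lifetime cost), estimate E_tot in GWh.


E_tot = C_tot / LCOE * 100
E_tot = 161.35 / 3.9509 * 100
E_tot = 4083.9 GWh


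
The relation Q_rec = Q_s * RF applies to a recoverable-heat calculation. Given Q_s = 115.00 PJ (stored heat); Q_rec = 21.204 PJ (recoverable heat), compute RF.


RF = Q_rec / Q_s
RF = 21.204 / 115.00
RF = 0.18438


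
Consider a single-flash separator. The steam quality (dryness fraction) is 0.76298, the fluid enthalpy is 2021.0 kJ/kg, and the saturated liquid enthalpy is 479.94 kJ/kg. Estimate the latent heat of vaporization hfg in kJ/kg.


hfg = (h - hf) / x
hfg = (2021.0 - 479.94) / 0.76298
hfg = 2019.8 kJ/kg


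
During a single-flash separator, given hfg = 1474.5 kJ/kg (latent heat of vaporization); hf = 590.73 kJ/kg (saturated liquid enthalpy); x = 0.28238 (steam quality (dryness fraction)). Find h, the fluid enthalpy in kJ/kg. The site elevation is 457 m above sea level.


h = hf + x * hfg
h = 590.73 + 0.28238 * 1474.5
h = 1007.1 kJ/kg


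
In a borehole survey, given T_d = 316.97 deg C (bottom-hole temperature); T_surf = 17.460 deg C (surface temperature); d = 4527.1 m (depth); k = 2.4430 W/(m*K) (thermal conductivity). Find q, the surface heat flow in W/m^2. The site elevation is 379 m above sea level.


Step 1: grad = (T_d - T_surf)/d * 1000 = (316.97 - 17.46)/4527.1 * 1000 = 66.15935 deg C/km
Step 2: q = k * grad / 1000 = 2.443 * 66.15935 / 1000 = 0.16163 W/m^2
q = 0.16163 W/m^2


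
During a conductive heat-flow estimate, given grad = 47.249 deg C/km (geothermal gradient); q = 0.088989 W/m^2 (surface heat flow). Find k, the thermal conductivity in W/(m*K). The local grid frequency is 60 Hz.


k = q * 1000 / grad
k = 0.088989 * 1000 / 47.249
k = 1.8834 W/(m*K)


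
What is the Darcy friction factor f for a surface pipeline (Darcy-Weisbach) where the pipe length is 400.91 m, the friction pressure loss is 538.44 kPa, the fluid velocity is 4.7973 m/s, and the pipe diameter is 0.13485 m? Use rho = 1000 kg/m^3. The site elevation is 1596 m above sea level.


f = dP*1000 / ((L/D)*(rho*vel^2/2))
f = 538.44*1000 / ((400.91/0.13485)*(1000*4.7973^2/2))
f = 0.015739


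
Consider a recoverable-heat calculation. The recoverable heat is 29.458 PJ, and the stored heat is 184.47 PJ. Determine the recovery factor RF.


RF = Q_rec / Q_s
RF = 29.458 / 184.47
RF = 0.15969


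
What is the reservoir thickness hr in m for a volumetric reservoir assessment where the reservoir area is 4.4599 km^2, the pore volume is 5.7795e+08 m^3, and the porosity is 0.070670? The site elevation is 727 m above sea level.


hr = Vp / (A * 1e6 * phi)
hr = 5.7795e+08 / (4.4599 * 1e6 * 0.070670)
hr = 1833.7 m


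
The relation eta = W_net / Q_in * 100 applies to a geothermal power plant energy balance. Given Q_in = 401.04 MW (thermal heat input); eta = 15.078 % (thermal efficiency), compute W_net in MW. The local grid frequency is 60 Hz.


W_net = eta / 100 * Q_in
W_net = 15.078 / 100 * 401.04
W_net = 60.469 MW


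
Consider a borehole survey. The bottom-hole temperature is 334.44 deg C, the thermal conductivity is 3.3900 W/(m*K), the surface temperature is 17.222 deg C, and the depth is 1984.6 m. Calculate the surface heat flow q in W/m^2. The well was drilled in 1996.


Step 1: grad = (T_d - T_surf)/d * 1000 = (334.44 - 17.222)/1984.6 * 1000 = 159.8398 deg C/km
Step 2: q = k * grad / 1000 = 3.39 * 159.8398 / 1000 = 0.54186 W/m^2
q = 0.54186 W/m^2


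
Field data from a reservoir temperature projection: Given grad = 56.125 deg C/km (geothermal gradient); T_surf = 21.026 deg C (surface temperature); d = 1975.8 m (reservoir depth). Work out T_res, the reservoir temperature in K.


T_res = T_surf + grad * d / 1000
T_res = 21.026 + 56.125 * 1975.8 / 1000
T_res = 131.9178 deg C
Convert to K: 131.9178 + 273.15 = 405.07 K
T_res = 405.07 K


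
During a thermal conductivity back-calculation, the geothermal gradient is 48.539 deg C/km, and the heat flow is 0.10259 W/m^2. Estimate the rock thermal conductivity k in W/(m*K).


k = q / (grad / 1000)
k = 0.10259 / (48.539 / 1000)
k = 2.1136 W/(m*K)


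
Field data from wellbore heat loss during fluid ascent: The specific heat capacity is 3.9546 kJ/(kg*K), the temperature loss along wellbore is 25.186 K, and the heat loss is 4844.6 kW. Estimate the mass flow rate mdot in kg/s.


mdot = Q_loss / (cp * dT)
mdot = 4844.6 / (3.9546 * 25.186)
mdot = 48.640 kg/s


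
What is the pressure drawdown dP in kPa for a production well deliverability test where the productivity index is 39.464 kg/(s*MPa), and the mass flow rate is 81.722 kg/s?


dP = mdot * 1000 / PI
dP = 81.722 * 1000 / 39.464
dP = 2070.8 kPa


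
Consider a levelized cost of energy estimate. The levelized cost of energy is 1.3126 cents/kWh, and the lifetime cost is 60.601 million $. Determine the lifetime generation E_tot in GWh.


E_tot = C_tot / LCOE * 100
E_tot = 60.601 / 1.3126 * 100
E_tot = 4616.9 GWh


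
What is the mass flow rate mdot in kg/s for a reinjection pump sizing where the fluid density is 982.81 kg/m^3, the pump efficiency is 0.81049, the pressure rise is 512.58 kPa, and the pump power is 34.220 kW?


mdot = P_pump * rho * eta / dP
mdot = 34.220 * 982.81 * 0.81049 / 512.58
mdot = 53.178 kg/s


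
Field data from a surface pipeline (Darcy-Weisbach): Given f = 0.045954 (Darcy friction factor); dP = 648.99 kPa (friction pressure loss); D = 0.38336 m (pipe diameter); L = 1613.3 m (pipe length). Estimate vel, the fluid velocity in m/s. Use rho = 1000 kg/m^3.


vel = sqrt(dP*1000*2*D / (f*L*rho))
vel = sqrt(648.99*1000*2*0.38336 / (0.045954*1613.3*1000))
vel = 2.5907 m/s


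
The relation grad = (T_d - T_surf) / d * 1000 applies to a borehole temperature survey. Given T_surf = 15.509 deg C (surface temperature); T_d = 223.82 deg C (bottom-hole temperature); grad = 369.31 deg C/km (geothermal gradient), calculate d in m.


d = (T_d - T_surf) / grad * 1000
d = (223.82 - 15.509) / 369.31 * 1000
d = 564.05 m


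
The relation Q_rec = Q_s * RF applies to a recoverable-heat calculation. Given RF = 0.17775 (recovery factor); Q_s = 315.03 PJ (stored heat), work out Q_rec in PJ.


Q_rec = Q_s * RF
Q_rec = 315.03 * 0.17775
Q_rec = 55.997 PJ


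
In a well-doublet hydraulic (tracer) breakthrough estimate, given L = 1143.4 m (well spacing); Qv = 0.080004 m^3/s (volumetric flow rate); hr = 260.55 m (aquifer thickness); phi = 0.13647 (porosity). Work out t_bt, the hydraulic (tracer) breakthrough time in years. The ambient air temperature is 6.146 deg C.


t_bt = pi * hr * phi * L^2 / (3 * Qv) / (365.25*86400)
t_bt = pi * 260.55 * 0.13647 * 1143.4^2 / (3 * 0.080004) / (365.25*86400)
t_bt = 19.281 years


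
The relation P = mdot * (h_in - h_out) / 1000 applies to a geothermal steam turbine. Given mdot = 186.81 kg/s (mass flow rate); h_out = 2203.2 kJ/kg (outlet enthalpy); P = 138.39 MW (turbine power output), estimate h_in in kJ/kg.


h_in = h_out + P * 1000 / mdot
h_in = 2203.2 + 138.39 * 1000 / 186.81
h_in = 2944.0 kJ/kg


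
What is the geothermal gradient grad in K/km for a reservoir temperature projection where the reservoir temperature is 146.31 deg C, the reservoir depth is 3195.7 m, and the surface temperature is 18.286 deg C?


grad = (T_res - T_surf) / d * 1000
grad = (146.31 - 18.286) / 3195.7 * 1000
grad = 40.06133 deg C/km
Convert: 40.06133 deg C/km * 1.0 = 40.061 K/km
grad = 40.061 K/km


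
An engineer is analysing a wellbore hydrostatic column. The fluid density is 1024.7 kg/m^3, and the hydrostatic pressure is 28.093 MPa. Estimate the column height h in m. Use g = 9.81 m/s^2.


h = P * 1e6 / (g * rho)
h = 28.093 * 1e6 / (9.81 * 1024.7)
h = 2794.7 m


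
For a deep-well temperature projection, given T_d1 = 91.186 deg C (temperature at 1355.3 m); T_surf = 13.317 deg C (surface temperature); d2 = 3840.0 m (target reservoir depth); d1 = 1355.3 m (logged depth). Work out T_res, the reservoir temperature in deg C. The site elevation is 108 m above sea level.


Step 1: grad = (T_d1 - T_surf)/d1 * 1000 = (91.186 - 13.317)/1355.3 * 1000 = 57.45518 deg C/km
Step 2: T_res = T_surf + grad*d2/1000 = 13.317 + 57.45518*3840.0/1000 = 233.94 deg C
T_res = 233.94 deg C


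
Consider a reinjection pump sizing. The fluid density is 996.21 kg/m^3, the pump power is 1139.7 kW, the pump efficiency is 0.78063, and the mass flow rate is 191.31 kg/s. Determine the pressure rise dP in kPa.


dP = P_pump * rho * eta / mdot
dP = 1139.7 * 996.21 * 0.78063 / 191.31
dP = 4632.9 kPa


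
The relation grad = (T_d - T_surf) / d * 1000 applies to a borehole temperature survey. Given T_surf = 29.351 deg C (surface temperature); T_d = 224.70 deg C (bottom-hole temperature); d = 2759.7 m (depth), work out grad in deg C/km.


grad = (T_d - T_surf) / d * 1000
grad = (224.70 - 29.351) / 2759.7 * 1000
grad = 70.786 deg C/km


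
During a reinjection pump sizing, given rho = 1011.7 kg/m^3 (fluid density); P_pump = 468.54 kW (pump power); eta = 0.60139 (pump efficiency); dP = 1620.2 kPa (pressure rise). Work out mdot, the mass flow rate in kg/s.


mdot = P_pump * rho * eta / dP
mdot = 468.54 * 1011.7 * 0.60139 / 1620.2
mdot = 175.95 kg/s


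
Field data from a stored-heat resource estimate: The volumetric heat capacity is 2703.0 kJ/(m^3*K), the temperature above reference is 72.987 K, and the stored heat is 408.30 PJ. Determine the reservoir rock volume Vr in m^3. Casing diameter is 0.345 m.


Vr = Q_s * 1e12 / (rhoc * dT)
Vr = 408.30 * 1e12 / (2703.0 * 72.987)
Vr = 2.0696e+09 m^3


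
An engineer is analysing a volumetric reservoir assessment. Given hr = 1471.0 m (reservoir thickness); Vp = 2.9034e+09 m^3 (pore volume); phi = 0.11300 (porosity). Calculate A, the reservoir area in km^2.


A = Vp / (1e6 * hr * phi)
A = 2.9034e+09 / (1e6 * 1471.0 * 0.11300)
A = 17.467 km^2


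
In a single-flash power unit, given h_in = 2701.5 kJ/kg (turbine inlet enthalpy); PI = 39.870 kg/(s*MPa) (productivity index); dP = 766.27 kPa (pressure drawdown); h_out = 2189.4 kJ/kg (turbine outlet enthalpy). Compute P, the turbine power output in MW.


Step 1: mdot = PI * dP / 1000 = 39.87 * 766.27 / 1000 = 30.55118 kg/s
Step 2: P = mdot*(h_in - h_out)/1000 = 30.55118*(2701.5 - 2189.4)/1000 = 15.645 MW
P = 15.645 MW


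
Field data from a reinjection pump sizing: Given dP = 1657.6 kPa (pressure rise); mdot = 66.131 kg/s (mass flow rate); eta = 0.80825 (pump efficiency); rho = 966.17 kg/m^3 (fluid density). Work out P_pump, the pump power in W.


P_pump = mdot * dP / (rho * eta)
P_pump = 66.131 * 1657.6 / (966.17 * 0.80825)
P_pump = 140.3736 kW
Convert: 140.3736 kW * 1000.0 = 1.4037e+05 W
P_pump = 1.4037e+05 W


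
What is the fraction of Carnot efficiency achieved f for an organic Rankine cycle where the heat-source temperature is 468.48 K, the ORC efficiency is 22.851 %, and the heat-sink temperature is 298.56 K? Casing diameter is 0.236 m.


f = (eta_orc/100) / (1 - Tc/Th)
f = (22.851/100) / (1 - 298.56/468.48)
f = 0.63002


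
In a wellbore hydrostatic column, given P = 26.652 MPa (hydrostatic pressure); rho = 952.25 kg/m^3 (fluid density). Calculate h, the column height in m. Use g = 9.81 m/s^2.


h = P * 1e6 / (g * rho)
h = 26.652 * 1e6 / (9.81 * 952.25)
h = 2853.1 m


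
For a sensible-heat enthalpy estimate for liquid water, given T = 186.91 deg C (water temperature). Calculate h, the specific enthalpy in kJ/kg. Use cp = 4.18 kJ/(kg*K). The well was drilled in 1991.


h = cp * T
h = 4.18 * 186.91
h = 781.28 kJ/kg


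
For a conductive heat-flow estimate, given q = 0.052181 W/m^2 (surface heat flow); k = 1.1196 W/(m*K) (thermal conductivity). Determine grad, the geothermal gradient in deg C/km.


grad = q * 1000 / k
grad = 0.052181 * 1000 / 1.1196
grad = 46.607 deg C/km


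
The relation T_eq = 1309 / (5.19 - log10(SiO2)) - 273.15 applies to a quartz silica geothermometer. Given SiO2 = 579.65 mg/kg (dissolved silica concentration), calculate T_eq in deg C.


T_eq = 1309 / (5.19 - log10(SiO2)) - 273.15
T_eq = 1309 / (5.19 - log10(579.65)) - 273.15
T_eq = 266.24 deg C


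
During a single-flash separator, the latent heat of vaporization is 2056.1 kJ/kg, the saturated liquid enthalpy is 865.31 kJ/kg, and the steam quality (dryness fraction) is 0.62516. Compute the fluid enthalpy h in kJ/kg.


h = hf + x * hfg
h = 865.31 + 0.62516 * 2056.1
h = 2150.7 kJ/kg


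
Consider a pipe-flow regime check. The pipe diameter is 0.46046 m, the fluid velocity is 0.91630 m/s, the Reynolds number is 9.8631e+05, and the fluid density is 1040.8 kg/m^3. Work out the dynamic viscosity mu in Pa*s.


mu = rho * vel * D / Re
mu = 1040.8 * 0.91630 * 0.46046 / 9.8631e+05
mu = 0.00044523 Pa*s


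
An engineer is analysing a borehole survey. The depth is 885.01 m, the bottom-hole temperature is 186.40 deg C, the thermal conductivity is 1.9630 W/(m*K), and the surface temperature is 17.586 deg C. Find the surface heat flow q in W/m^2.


Step 1: grad = (T_d - T_surf)/d * 1000 = (186.4 - 17.586)/885.01 * 1000 = 190.7481 deg C/km
Step 2: q = k * grad / 1000 = 1.963 * 190.7481 / 1000 = 0.37444 W/m^2
q = 0.37444 W/m^2


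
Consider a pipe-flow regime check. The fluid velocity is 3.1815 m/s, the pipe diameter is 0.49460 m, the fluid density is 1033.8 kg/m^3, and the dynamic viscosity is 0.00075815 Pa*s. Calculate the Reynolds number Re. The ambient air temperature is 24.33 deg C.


Re = rho * vel * D / mu
Re = 1033.8 * 3.1815 * 0.49460 / 0.00075815
Re = 2.1457e+06


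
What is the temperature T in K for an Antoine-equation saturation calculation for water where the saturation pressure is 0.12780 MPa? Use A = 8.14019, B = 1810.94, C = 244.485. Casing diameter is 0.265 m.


T = B / (A - log10(P_sat * 760 / 0.101325)) - C
T = 1810.94 / (8.14019 - log10(0.12780 * 760 / 0.101325)) - 244.485
T = 106.5702 deg C
Convert to K: 106.5702 + 273.15 = 379.72 K
T = 379.72 K


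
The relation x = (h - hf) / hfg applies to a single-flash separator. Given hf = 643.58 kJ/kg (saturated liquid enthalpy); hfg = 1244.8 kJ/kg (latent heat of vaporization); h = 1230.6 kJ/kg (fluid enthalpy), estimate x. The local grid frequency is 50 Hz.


x = (h - hf) / hfg
x = (1230.6 - 643.58) / 1244.8
x = 0.47158


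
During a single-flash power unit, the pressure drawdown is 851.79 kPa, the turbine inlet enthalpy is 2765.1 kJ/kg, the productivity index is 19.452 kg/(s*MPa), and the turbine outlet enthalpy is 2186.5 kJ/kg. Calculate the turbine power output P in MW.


Step 1: mdot = PI * dP / 1000 = 19.452 * 851.79 / 1000 = 16.56902 kg/s
Step 2: P = mdot*(h_in - h_out)/1000 = 16.56902*(2765.1 - 2186.5)/1000 = 9.5868 MW
P = 9.5868 MW


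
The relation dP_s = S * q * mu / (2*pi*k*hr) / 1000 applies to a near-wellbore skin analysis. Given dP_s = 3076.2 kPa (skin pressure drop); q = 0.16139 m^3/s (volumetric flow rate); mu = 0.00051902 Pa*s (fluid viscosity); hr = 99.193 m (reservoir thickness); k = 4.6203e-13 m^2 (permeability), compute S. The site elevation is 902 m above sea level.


S = dP_s * 1000 * 2*pi*k*hr / (q*mu)
S = 3076.2 * 1000 * 2*pi*4.6203e-13*99.193 / (0.16139*0.00051902)
S = 10.575


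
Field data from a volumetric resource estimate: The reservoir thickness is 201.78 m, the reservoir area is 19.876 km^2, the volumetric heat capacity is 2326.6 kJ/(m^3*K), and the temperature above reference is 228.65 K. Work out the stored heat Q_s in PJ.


Step 1: Vr = A*1e6*hr = 19.876*1e6*201.78 = 4.010579e+09 m^3
Step 2: Q_s = Vr*rhoc*dT/1e12 = 4.010579e+09*2326.6*228.65/1e12 = 2133.5 PJ
Q_s = 2133.5 PJ


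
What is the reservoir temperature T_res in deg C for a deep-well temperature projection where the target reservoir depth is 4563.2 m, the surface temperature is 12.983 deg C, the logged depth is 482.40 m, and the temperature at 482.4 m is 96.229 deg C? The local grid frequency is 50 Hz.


Step 1: grad = (T_d1 - T_surf)/d1 * 1000 = (96.229 - 12.983)/482.4 * 1000 = 172.5663 deg C/km
Step 2: T_res = T_surf + grad*d2/1000 = 12.983 + 172.5663*4563.2/1000 = 800.44 deg C
T_res = 800.44 deg C


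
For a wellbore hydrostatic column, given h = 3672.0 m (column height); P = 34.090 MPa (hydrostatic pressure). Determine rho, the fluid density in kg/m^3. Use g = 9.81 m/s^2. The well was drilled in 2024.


rho = P * 1e6 / (g * h)
rho = 34.090 * 1e6 / (9.81 * 3672.0)
rho = 946.36 kg/m^3


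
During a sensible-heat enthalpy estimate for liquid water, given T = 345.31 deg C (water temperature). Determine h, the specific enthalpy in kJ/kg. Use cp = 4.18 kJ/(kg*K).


h = cp * T
h = 4.18 * 345.31
h = 1443.4 kJ/kg


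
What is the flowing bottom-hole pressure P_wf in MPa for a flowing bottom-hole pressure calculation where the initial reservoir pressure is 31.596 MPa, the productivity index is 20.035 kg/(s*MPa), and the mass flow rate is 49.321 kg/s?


P_wf = P_i - mdot / PI
P_wf = 31.596 - 49.321 / 20.035
P_wf = 29.134 MPa


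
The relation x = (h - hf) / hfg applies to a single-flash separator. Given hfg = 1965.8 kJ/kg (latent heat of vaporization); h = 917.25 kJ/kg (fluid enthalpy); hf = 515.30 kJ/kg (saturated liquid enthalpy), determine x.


x = (h - hf) / hfg
x = (917.25 - 515.30) / 1965.8
x = 0.20447


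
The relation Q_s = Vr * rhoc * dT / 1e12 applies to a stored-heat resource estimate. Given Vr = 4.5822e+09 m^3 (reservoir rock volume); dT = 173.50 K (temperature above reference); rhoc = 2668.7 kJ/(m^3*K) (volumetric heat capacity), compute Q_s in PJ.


Q_s = Vr * rhoc * dT / 1e12
Q_s = 4.5822e+09 * 2668.7 * 173.50 / 1e12
Q_s = 2121.6 PJ


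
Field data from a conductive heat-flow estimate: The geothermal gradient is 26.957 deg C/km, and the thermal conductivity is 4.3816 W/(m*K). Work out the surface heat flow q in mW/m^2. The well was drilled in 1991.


q = k * grad / 1000
q = 4.3816 * 26.957 / 1000
q = 0.1181148 W/m^2
Convert: 0.1181148 W/m^2 * 1000.0 = 118.11 mW/m^2
q = 118.11 mW/m^2


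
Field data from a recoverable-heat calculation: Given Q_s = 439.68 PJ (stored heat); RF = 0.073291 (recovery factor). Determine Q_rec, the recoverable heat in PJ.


Q_rec = Q_s * RF
Q_rec = 439.68 * 0.073291
Q_rec = 32.225 PJ


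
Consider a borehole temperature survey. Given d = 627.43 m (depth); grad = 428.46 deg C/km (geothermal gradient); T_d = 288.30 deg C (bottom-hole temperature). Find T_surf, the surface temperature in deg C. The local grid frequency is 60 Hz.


T_surf = T_d - grad * d / 1000
T_surf = 288.30 - 428.46 * 627.43 / 1000
T_surf = 19.471 deg C


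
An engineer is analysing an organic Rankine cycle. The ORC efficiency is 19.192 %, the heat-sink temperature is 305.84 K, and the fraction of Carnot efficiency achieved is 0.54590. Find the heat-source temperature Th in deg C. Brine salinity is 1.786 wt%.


Th = Tc / (1 - (eta_orc/100)/f)
Th = 305.84 / (1 - (19.192/100)/0.54590)
Th = 471.6596 K
Convert to deg C: 471.6596 - 273.15 = 198.51 deg C
Th = 198.51 deg C


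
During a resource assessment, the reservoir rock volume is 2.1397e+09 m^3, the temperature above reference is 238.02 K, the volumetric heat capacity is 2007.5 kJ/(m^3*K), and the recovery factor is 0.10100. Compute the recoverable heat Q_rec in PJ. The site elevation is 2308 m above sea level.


Step 1: Q_s = Vr*rhoc*dT/1e12 = 2.1397e+09*2007.5*238.02/1e12 = 1022.402 PJ
Step 2: Q_rec = Q_s * RF = 1022.402 * 0.101 = 103.26 PJ
Q_rec = 103.26 PJ


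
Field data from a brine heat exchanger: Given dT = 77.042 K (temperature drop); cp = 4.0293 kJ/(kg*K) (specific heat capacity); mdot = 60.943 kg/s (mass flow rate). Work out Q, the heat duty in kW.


Q = mdot * cp * dT / 1000
Q = 60.943 * 4.0293 * 77.042 / 1000
Q = 18.91825 MW
Convert: 18.91825 MW * 1000.0 = 18918 kW
Q = 18918 kW


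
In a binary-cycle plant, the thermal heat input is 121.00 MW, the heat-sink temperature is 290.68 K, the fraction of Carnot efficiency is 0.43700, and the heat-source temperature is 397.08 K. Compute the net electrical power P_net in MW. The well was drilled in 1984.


Step 1: eta = (1 - Tc/Th)*f = (1 - 290.68/397.08)*0.437 = 0.1170968
Step 2: P_net = eta * Q_in = 0.1170968 * 121.0 = 14.169 MW
P_net = 14.169 MW


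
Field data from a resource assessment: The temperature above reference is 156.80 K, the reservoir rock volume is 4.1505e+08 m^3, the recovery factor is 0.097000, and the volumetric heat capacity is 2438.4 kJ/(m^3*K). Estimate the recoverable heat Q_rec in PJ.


Step 1: Q_s = Vr*rhoc*dT/1e12 = 4.1505e+08*2438.4*156.8/1e12 = 158.6907 PJ
Step 2: Q_rec = Q_s * RF = 158.6907 * 0.097 = 15.393 PJ
Q_rec = 15.393 PJ


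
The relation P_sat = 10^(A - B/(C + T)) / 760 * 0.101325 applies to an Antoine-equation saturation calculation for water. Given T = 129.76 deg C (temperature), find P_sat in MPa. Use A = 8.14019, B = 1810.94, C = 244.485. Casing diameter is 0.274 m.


P_sat = 10^(A - B/(C + T)) / 760 * 0.101325
P_sat = 10^(8.14019 - 1810.94/(244.485 + 129.76)) / 760 * 0.101325
P_sat = 0.26679 MPa


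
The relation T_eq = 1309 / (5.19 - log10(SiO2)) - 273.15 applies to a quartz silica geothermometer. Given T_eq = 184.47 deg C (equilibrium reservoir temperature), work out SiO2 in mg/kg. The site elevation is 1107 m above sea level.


SiO2 = 10^(5.19 - 1309/(T_eq + 273.15))
SiO2 = 10^(5.19 - 1309/(184.47 + 273.15))
SiO2 = 213.57 mg/kg


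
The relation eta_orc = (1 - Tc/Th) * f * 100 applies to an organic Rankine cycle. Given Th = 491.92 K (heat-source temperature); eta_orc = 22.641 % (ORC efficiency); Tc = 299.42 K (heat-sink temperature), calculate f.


f = (eta_orc/100) / (1 - Tc/Th)
f = (22.641/100) / (1 - 299.42/491.92)
f = 0.57857


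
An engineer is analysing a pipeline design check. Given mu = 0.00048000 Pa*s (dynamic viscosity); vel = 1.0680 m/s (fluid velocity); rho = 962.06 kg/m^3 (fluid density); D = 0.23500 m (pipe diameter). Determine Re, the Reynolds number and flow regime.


Step 1: Re = rho*vel*D/mu = 962.06*1.068*0.235/0.00048 = 5.0304e+05
Step 2: Re = 5.0304e+05 > 4000, so flow is turbulent.
Re = 5.0304e+05 (turbulent)


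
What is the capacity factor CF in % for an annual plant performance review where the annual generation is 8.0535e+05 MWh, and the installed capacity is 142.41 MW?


CF = E_a / (cap * 8760) * 100
CF = 8.0535e+05 / (142.41 * 8760) * 100
CF = 64.557 %


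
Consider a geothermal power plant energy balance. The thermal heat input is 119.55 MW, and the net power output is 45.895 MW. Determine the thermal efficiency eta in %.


eta = W_net / Q_in * 100
eta = 45.895 / 119.55 * 100
eta = 38.390 %


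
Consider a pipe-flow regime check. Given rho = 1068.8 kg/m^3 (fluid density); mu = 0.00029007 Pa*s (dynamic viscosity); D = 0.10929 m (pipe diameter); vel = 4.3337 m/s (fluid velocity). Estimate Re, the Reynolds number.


Re = rho * vel * D / mu
Re = 1068.8 * 4.3337 * 0.10929 / 0.00029007
Re = 1.7452e+06


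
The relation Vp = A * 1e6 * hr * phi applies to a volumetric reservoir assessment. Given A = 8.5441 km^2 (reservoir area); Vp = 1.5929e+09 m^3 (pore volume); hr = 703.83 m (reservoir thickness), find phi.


phi = Vp / (A * 1e6 * hr)
phi = 1.5929e+09 / (8.5441 * 1e6 * 703.83)
phi = 0.26488


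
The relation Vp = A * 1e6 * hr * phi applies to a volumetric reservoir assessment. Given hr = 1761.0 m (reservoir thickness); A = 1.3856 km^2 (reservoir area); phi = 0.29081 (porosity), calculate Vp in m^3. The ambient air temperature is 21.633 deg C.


Vp = A * 1e6 * hr * phi
Vp = 1.3856 * 1e6 * 1761.0 * 0.29081
Vp = 7.0959e+08 m^3


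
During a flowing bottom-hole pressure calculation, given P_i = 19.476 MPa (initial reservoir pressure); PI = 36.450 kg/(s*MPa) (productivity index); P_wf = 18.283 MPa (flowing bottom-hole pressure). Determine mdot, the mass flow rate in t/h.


mdot = (P_i - P_wf) * PI
mdot = (19.476 - 18.283) * 36.450
mdot = 43.48485 kg/s
Convert: 43.48485 kg/s * 3.6 = 156.55 t/h
mdot = 156.55 t/h


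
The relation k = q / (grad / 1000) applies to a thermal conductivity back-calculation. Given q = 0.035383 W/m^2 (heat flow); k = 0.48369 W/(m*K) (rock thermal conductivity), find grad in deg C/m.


grad = q / k * 1000
grad = 0.035383 / 0.48369 * 1000
grad = 73.15223 deg C/km
Convert: 73.15223 deg C/km * 0.001 = 0.073152 deg C/m
grad = 0.073152 deg C/m


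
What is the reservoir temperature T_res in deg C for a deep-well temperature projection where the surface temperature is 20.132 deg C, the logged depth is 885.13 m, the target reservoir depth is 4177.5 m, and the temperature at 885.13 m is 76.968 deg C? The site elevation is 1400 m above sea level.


Step 1: grad = (T_d1 - T_surf)/d1 * 1000 = (76.968 - 20.132)/885.13 * 1000 = 64.21204 deg C/km
Step 2: T_res = T_surf + grad*d2/1000 = 20.132 + 64.21204*4177.5/1000 = 288.38 deg C
T_res = 288.38 deg C


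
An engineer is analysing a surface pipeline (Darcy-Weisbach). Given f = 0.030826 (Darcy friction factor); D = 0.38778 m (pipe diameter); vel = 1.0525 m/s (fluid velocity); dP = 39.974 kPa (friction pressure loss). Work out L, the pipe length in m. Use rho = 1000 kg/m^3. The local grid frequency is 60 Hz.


L = dP*1000*D / (f*rho*vel^2/2)
L = 39.974*1000*0.38778 / (0.030826*1000*1.0525^2/2)
L = 907.89 m


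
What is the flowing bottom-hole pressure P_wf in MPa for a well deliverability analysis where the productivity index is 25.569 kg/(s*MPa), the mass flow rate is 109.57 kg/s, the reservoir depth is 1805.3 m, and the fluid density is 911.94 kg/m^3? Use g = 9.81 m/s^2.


Step 1: P_i = rho*g*h/1e6 = 911.94*9.81*1805.3/1e6 = 16.15045 MPa
Step 2: P_wf = P_i - mdot/PI = 16.15045 - 109.57/25.569 = 11.865 MPa
P_wf = 11.865 MPa


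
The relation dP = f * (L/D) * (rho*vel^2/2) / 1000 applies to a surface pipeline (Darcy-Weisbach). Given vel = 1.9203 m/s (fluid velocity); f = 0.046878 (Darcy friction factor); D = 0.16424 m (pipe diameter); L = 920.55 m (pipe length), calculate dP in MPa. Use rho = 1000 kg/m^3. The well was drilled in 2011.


dP = f * (L/D) * (rho*vel^2/2) / 1000
dP = 0.046878 * (920.55/0.16424) * (1000*1.9203^2/2) / 1000
dP = 484.4464 kPa
Convert: 484.4464 kPa * 0.001 = 0.48445 MPa
dP = 0.48445 MPa


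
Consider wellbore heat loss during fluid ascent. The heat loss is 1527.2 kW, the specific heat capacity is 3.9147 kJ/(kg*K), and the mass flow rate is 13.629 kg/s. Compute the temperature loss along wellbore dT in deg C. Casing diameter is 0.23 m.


dT = Q_loss / (mdot * cp)
dT = 1527.2 / (13.629 * 3.9147)
dT = 28.62421 K
Convert (temperature difference, 1 K = 1 deg C): 28.62421 K = 28.62421 deg C
dT = 28.624 deg C


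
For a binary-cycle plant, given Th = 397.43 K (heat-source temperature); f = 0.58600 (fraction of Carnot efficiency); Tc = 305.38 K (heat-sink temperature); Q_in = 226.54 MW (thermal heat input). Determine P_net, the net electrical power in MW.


Step 1: eta = (1 - Tc/Th)*f = (1 - 305.38/397.43)*0.586 = 0.1357253
Step 2: P_net = eta * Q_in = 0.1357253 * 226.54 = 30.747 MW
P_net = 30.747 MW


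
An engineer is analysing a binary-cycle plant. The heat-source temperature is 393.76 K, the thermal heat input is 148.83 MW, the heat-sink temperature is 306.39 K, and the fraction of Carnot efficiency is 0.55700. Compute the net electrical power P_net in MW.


Step 1: eta = (1 - Tc/Th)*f = (1 - 306.39/393.76)*0.557 = 0.1235907
Step 2: P_net = eta * Q_in = 0.1235907 * 148.83 = 18.394 MW
P_net = 18.394 MW


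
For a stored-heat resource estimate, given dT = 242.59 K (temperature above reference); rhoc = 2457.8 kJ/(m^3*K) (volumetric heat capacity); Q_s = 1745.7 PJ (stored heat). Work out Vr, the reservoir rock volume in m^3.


Vr = Q_s * 1e12 / (rhoc * dT)
Vr = 1745.7 * 1e12 / (2457.8 * 242.59)
Vr = 2.9279e+09 m^3


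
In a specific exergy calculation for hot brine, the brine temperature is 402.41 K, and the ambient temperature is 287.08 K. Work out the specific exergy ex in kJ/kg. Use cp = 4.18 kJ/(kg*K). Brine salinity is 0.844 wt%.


ex = cp * ((T_b - T_0) - T_0 * ln(T_b/T_0))
ex = 4.18 * ((402.41 - 287.08) - 287.08 * ln(402.41/287.08))
ex = 76.829 kJ/kg


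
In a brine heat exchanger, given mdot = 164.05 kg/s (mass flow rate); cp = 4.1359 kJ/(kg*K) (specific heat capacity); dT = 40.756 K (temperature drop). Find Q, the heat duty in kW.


Q = mdot * cp * dT / 1000
Q = 164.05 * 4.1359 * 40.756 / 1000
Q = 27.65272 MW
Convert: 27.65272 MW * 1000.0 = 27653 kW
Q = 27653 kW


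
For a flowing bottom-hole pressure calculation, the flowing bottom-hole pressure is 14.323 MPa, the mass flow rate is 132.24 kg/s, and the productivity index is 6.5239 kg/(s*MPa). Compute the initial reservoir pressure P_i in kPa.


P_i = P_wf + mdot / PI
P_i = 14.323 + 132.24 / 6.5239
P_i = 34.59308 MPa
Convert: 34.59308 MPa * 1000.0 = 34593 kPa
P_i = 34593 kPa


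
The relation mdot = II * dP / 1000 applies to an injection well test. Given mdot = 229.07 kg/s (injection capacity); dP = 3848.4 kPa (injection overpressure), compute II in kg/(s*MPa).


II = mdot * 1000 / dP
II = 229.07 * 1000 / 3848.4
II = 59.523 kg/(s*MPa)


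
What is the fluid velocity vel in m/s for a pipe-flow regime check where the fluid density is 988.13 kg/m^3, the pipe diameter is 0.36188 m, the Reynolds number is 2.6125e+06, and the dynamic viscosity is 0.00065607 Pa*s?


vel = Re * mu / (rho * D)
vel = 2.6125e+06 * 0.00065607 / (988.13 * 0.36188)
vel = 4.7932 m/s


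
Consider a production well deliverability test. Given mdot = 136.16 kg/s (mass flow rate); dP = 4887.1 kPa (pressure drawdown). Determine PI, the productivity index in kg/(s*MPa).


PI = mdot * 1000 / dP
PI = 136.16 * 1000 / 4887.1
PI = 27.861 kg/(s*MPa)


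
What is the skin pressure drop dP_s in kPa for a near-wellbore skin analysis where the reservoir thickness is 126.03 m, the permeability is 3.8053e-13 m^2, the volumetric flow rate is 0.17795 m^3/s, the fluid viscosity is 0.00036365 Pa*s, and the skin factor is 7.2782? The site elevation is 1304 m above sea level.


dP_s = S * q * mu / (2*pi*k*hr) / 1000
dP_s = 7.2782 * 0.17795 * 0.00036365 / (2*pi*3.8053e-13*126.03) / 1000
dP_s = 1563.0 kPa


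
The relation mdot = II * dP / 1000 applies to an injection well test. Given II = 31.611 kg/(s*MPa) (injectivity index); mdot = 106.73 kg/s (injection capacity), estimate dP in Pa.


dP = mdot * 1000 / II
dP = 106.73 * 1000 / 31.611
dP = 3376.356 kPa
Convert: 3376.356 kPa * 1000.0 = 3.3764e+06 Pa
dP = 3.3764e+06 Pa


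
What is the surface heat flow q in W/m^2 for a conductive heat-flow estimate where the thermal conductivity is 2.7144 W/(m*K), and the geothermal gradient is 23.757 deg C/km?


q = k * grad / 1000
q = 2.7144 * 23.757 / 1000
q = 0.064486 W/m^2


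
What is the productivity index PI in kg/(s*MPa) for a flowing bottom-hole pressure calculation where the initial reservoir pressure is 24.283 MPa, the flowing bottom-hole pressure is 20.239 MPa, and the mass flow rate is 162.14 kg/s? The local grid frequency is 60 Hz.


PI = mdot / (P_i - P_wf)
PI = 162.14 / (24.283 - 20.239)
PI = 40.094 kg/(s*MPa)


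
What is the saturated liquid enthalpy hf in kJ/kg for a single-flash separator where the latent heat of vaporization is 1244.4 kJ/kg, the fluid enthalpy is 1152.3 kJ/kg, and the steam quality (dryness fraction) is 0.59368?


hf = h - x * hfg
hf = 1152.3 - 0.59368 * 1244.4
hf = 413.52 kJ/kg


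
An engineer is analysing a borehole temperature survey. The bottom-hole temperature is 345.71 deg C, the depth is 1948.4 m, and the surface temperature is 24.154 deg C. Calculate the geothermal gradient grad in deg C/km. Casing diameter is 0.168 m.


grad = (T_d - T_surf) / d * 1000
grad = (345.71 - 24.154) / 1948.4 * 1000
grad = 165.04 deg C/km


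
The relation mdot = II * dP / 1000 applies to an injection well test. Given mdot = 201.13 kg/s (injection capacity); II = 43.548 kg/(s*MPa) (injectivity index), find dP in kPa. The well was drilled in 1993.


dP = mdot * 1000 / II
dP = 201.13 * 1000 / 43.548
dP = 4618.6 kPa


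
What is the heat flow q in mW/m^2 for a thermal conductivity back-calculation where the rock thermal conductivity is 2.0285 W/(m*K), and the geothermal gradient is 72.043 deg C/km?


q = k * grad / 1000
q = 2.0285 * 72.043 / 1000
q = 0.1461392 W/m^2
Convert: 0.1461392 W/m^2 * 1000.0 = 146.14 mW/m^2
q = 146.14 mW/m^2


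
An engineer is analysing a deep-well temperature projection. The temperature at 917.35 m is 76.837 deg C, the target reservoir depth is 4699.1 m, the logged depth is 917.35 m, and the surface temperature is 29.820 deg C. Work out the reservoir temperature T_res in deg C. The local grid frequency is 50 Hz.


Step 1: grad = (T_d1 - T_surf)/d1 * 1000 = (76.837 - 29.82)/917.35 * 1000 = 51.25307 deg C/km
Step 2: T_res = T_surf + grad*d2/1000 = 29.82 + 51.25307*4699.1/1000 = 270.66 deg C
T_res = 270.66 deg C


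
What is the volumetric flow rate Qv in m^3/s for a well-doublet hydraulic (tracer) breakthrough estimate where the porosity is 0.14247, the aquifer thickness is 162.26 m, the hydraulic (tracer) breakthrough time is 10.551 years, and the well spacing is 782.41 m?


Qv = pi*hr*phi*L^2 / (3*t_bt*365.25*86400)
Qv = pi*162.26*0.14247*782.41^2 / (3*10.551*365.25*86400)
Qv = 0.044508 m^3/s


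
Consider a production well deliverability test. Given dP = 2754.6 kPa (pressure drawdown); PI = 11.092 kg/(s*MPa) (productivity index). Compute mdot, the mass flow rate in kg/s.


mdot = PI * dP / 1000
mdot = 11.092 * 2754.6 / 1000
mdot = 30.554 kg/s


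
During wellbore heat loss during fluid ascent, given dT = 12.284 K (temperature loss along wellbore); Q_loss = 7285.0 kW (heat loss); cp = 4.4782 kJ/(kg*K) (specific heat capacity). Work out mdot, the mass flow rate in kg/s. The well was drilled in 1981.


mdot = Q_loss / (cp * dT)
mdot = 7285.0 / (4.4782 * 12.284)
mdot = 132.43 kg/s


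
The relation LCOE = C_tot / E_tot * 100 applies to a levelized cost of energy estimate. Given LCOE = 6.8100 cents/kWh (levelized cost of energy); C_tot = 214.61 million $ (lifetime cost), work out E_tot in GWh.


E_tot = C_tot / LCOE * 100
E_tot = 214.61 / 6.8100 * 100
E_tot = 3151.4 GWh


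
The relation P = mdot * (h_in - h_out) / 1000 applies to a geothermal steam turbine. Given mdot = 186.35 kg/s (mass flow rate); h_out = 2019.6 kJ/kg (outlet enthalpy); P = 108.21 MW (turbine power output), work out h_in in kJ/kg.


h_in = h_out + P * 1000 / mdot
h_in = 2019.6 + 108.21 * 1000 / 186.35
h_in = 2600.3 kJ/kg


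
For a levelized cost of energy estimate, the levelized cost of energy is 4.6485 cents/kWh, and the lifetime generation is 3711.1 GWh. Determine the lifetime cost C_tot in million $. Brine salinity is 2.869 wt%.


C_tot = LCOE / 100 * E_tot
C_tot = 4.6485 / 100 * 3711.1
C_tot = 172.51 million $


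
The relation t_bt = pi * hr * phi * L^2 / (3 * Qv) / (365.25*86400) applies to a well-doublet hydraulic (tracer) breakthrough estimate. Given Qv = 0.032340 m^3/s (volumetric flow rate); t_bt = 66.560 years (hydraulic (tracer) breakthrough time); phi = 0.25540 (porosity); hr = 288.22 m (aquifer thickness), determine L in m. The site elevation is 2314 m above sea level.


L = sqrt(t_bt*365.25*86400*3*Qv / (pi*hr*phi))
L = sqrt(66.560*365.25*86400*3*0.032340 / (pi*288.22*0.25540))
L = 938.73 m


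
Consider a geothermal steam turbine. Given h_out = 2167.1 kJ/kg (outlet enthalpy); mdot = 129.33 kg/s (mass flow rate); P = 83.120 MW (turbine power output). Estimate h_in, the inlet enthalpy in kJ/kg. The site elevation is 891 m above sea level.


h_in = h_out + P * 1000 / mdot
h_in = 2167.1 + 83.120 * 1000 / 129.33
h_in = 2809.8 kJ/kg


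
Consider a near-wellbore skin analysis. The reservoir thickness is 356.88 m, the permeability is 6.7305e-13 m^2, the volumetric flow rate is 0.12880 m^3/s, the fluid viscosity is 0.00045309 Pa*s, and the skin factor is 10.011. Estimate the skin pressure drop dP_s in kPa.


dP_s = S * q * mu / (2*pi*k*hr) / 1000
dP_s = 10.011 * 0.12880 * 0.00045309 / (2*pi*6.7305e-13*356.88) / 1000
dP_s = 387.10 kPa
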